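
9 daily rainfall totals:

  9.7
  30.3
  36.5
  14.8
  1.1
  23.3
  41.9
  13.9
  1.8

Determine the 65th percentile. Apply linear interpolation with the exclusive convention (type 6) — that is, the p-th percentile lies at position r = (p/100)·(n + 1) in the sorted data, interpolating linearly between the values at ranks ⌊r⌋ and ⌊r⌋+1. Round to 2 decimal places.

Sorted: 1.1, 1.8, 9.7, 13.9, 14.8, 23.3, 30.3, 36.5, 41.9.
n = 9.
r = (65/100)·(9 + 1) = 6.5.
Rank 6 is 23.3 and rank 7 is 30.3.
Interpolate: 23.3 + 0.5·(30.3 − 23.3) = 23.3 + 0.5·7 = 26.8.

26.80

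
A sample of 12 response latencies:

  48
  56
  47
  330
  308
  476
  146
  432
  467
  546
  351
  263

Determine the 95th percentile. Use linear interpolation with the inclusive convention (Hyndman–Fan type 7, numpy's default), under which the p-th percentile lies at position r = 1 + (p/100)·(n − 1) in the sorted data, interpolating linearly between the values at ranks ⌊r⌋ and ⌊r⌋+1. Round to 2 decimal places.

507.50

Sorted: 47, 48, 56, 146, 263, 308, 330, 351, 432, 467, 476, 546.
n = 12.
r = 1 + (95/100)·(12 − 1) = 1 + 10.45 = 11.45.
Rank 11 is 476 and rank 12 is 546.
Interpolate: 476 + 0.45·(546 − 476) = 476 + 0.45·70 = 507.5.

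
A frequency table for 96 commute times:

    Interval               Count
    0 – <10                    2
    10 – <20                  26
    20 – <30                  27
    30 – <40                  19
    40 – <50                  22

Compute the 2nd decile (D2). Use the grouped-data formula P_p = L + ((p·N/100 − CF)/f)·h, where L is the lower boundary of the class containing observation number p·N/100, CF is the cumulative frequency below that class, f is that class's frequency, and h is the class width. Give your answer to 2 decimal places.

16.62

N = 96; target position k = 20/100 · 96 = 19.2.
Cumulative frequencies: 2, 28, 55, 74, 96.
Observation 19.2 falls in the class 10 – <20.
L = 10, CF = 2, f = 26, h = 10.
P20 = 10 + ((19.2 − 2)/26)·10 = 10 + 6.61538 = 16.6154.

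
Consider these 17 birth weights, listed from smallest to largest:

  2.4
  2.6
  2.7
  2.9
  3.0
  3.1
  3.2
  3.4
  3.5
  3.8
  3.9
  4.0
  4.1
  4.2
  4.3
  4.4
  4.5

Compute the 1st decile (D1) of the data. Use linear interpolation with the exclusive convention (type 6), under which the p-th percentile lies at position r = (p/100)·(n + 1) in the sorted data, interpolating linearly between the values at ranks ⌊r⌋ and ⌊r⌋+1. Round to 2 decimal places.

n = 17.
r = (10/100)·(17 + 1) = 1.8.
Rank 1 is 2.4 and rank 2 is 2.6.
Interpolate: 2.4 + 0.8·(2.6 − 2.4) = 2.4 + 0.8·0.2 = 2.56.

2.56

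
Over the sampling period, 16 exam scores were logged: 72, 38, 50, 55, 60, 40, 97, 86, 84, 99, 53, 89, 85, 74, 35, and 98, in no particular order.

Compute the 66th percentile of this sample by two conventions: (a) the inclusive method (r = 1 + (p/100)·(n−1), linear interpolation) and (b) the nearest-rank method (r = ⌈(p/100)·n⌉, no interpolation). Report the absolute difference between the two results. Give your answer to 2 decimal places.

Sorted: 35, 38, 40, 50, 53, 55, 60, 72, 74, 84, 85, 86, 89, 97, 98, 99.
n = 16.
(a) r = 10.9; between ranks 10 (84) and 11 (85): 84.9.
(b) the nearest-rank method: rank 11 → 85.
|84.9 − 85| = 0.1.

0.10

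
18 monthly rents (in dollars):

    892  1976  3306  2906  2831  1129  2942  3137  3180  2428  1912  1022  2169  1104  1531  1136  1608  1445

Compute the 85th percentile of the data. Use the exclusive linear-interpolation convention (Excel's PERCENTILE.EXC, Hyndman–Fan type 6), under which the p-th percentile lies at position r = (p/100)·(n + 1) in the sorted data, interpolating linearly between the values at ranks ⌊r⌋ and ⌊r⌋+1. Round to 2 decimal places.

Sorted: 892, 1022, 1104, 1129, 1136, 1445, 1531, 1608, 1912, 1976, 2169, 2428, 2831, 2906, 2942, 3137, 3180, 3306.
n = 18.
r = (85/100)·(18 + 1) = 16.15.
Rank 16 is 3137 and rank 17 is 3180.
Interpolate: 3137 + 0.15·(3180 − 3137) = 3137 + 0.15·43 = 3143.45.

3143.45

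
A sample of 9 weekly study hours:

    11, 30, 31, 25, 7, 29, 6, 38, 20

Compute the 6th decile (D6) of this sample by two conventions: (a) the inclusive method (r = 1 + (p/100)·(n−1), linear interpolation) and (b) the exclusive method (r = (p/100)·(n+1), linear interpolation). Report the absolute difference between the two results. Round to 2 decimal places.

0.80

Sorted: 6, 7, 11, 20, 25, 29, 30, 31, 38.
n = 9.
(a) r = 5.8; between ranks 5 (25) and 6 (29): 28.2.
(b) r = 6 → value at rank 6 = 29.
|28.2 − 29| = 0.8.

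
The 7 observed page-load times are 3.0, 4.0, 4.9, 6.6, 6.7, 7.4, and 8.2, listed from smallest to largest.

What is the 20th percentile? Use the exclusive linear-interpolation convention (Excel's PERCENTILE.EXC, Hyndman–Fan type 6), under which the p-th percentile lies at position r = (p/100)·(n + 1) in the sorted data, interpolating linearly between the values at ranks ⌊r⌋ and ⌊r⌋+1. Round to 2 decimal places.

3.60

n = 7.
r = (20/100)·(7 + 1) = 1.6.
Rank 1 is 3.0 and rank 2 is 4.0.
Interpolate: 3.0 + 0.6·(4.0 − 3.0) = 3.0 + 0.6·1 = 3.6.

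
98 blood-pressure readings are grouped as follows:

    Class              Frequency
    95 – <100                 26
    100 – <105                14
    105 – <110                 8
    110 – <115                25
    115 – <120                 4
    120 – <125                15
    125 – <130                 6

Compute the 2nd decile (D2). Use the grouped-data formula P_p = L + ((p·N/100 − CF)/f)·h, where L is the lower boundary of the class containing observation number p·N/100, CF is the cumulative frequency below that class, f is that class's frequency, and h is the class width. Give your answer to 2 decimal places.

98.77

N = 98; target position k = 20/100 · 98 = 19.6.
Cumulative frequencies: 26, 40, 48, 73, 77, 92, 98.
Observation 19.6 falls in the class 95 – <100.
L = 95, CF = 0, f = 26, h = 5.
P20 = 95 + ((19.6 − 0)/26)·5 = 95 + 3.76923 = 98.7692.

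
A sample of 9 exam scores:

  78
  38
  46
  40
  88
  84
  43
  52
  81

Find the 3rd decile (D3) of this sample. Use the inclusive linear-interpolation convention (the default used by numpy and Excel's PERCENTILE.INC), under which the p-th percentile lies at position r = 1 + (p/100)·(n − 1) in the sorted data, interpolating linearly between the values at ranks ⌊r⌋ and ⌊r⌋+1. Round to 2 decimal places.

Sorted: 38, 40, 43, 46, 52, 78, 81, 84, 88.
n = 9.
r = 1 + (30/100)·(9 − 1) = 1 + 2.4 = 3.4.
Rank 3 is 43 and rank 4 is 46.
Interpolate: 43 + 0.4·(46 − 43) = 43 + 0.4·3 = 44.2.

44.20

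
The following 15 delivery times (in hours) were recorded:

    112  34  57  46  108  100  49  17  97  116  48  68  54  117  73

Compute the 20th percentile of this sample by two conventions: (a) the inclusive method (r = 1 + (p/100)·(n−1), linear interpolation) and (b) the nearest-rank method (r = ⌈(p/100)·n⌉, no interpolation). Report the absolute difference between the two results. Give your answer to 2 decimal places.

Sorted: 17, 34, 46, 48, 49, 54, 57, 68, 73, 97, 100, 108, 112, 116, 117.
n = 15.
(a) r = 3.8; between ranks 3 (46) and 4 (48): 47.6.
(b) the nearest-rank method: rank 3 → 46.
|47.6 − 46| = 1.6.

1.60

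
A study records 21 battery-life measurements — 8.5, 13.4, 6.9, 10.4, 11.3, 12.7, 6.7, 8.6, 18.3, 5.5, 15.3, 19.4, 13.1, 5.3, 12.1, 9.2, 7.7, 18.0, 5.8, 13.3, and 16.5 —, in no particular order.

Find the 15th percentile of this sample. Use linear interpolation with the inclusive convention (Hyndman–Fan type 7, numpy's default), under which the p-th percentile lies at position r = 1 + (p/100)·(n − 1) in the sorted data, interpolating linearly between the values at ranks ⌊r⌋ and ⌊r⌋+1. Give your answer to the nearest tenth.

Sorted: 5.3, 5.5, 5.8, 6.7, 6.9, 7.7, 8.5, 8.6, 9.2, 10.4, 11.3, 12.1, 12.7, 13.1, 13.3, 13.4, 15.3, 16.5, 18.0, 18.3, 19.4.
n = 21.
r = 1 + (15/100)·(21 − 1) = 1 + 3 = 4.
r is an integer, so P15 is the value at rank 4: 6.7.

6.7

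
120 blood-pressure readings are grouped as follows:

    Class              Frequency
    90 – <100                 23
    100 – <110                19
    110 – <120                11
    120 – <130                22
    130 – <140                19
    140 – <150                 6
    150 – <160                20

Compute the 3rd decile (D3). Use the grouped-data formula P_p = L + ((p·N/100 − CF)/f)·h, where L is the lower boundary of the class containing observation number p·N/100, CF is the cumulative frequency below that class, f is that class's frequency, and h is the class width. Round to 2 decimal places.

N = 120; target position k = 30/100 · 120 = 36.
Cumulative frequencies: 23, 42, 53, 75, 94, 100, 120.
Observation 36 falls in the class 100 – <110.
L = 100, CF = 23, f = 19, h = 10.
P30 = 100 + ((36 − 23)/19)·10 = 100 + 6.84211 = 106.842.

106.84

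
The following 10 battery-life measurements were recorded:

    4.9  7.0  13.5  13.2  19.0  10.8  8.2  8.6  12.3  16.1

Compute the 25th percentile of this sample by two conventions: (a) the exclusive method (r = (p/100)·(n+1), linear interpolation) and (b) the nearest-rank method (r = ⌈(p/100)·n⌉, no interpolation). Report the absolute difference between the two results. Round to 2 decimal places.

Sorted: 4.9, 7.0, 8.2, 8.6, 10.8, 12.3, 13.2, 13.5, 16.1, 19.0.
n = 10.
(a) r = 2.75; between ranks 2 (7.0) and 3 (8.2): 7.9.
(b) the nearest-rank method: rank 3 → 8.2.
|7.9 − 8.2| = 0.3.

0.30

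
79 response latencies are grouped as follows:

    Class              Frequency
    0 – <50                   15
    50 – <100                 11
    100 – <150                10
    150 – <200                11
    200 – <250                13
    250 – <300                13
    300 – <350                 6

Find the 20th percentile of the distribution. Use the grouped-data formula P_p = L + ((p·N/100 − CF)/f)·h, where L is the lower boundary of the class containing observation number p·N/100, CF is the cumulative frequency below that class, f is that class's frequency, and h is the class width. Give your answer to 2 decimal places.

N = 79; target position k = 20/100 · 79 = 15.8.
Cumulative frequencies: 15, 26, 36, 47, 60, 73, 79.
Observation 15.8 falls in the class 50 – <100.
L = 50, CF = 15, f = 11, h = 50.
P20 = 50 + ((15.8 − 15)/11)·50 = 50 + 3.63636 = 53.6364.

53.64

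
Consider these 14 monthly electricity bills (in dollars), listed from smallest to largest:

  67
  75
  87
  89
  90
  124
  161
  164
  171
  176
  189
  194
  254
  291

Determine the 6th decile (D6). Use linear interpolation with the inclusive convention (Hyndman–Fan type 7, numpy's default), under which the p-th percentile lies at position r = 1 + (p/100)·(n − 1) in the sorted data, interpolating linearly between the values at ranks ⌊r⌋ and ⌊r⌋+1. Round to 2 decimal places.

169.60

n = 14.
r = 1 + (60/100)·(14 − 1) = 1 + 7.8 = 8.8.
Rank 8 is 164 and rank 9 is 171.
Interpolate: 164 + 0.8·(171 − 164) = 164 + 0.8·7 = 169.6.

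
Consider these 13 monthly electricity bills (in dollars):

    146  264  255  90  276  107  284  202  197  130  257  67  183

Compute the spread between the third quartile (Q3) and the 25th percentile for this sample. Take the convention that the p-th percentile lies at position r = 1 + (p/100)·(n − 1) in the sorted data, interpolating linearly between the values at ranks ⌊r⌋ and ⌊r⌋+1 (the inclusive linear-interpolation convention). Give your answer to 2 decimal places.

127.00

Sorted: 67, 90, 107, 130, 146, 183, 197, 202, 255, 257, 264, 276, 284.
n = 13.
P25: r = 4 (integer) → 130.
P75: r = 10 (integer) → 257.
Difference: 257 − 130 = 127.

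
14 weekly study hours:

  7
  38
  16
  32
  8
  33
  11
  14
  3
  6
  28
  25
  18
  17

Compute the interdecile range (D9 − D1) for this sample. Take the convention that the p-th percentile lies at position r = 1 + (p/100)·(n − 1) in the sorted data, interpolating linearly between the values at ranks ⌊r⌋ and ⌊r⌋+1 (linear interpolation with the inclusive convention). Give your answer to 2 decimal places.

Sorted: 3, 6, 7, 8, 11, 14, 16, 17, 18, 25, 28, 32, 33, 38.
n = 14.
P10: r = 2.3; ranks 2–3 are 6, 7; interpolating gives 6.3.
P90: r = 12.7; ranks 12–13 are 32, 33; interpolating gives 32.7.
Difference: 32.7 − 6.3 = 26.4.

26.40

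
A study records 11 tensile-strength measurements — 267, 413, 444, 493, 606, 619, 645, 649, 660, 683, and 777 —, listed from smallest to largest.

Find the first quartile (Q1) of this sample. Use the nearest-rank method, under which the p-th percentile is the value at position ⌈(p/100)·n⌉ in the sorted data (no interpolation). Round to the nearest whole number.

444

n = 11.
Position = ⌈25/100 · 11⌉ = ⌈2.75⌉ = 3.
The value at rank 3 is 444.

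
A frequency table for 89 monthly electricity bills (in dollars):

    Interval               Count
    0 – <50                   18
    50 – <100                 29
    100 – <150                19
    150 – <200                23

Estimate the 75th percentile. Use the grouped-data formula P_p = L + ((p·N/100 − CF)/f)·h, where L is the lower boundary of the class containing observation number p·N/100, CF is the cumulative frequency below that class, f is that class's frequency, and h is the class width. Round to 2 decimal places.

N = 89; target position k = 75/100 · 89 = 66.75.
Cumulative frequencies: 18, 47, 66, 89.
Observation 66.75 falls in the class 150 – <200.
L = 150, CF = 66, f = 23, h = 50.
P75 = 150 + ((66.75 − 66)/23)·50 = 150 + 1.63043 = 151.63.

151.63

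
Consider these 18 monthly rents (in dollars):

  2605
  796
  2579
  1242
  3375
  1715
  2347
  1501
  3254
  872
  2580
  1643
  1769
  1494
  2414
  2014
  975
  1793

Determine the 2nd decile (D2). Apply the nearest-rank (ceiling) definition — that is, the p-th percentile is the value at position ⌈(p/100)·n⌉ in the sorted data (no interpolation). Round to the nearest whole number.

Sorted: 796, 872, 975, 1242, 1494, 1501, 1643, 1715, 1769, 1793, 2014, 2347, 2414, 2579, 2580, 2605, 3254, 3375.
n = 18.
Position = ⌈20/100 · 18⌉ = ⌈3.6⌉ = 4.
The value at rank 4 is 1242.

1242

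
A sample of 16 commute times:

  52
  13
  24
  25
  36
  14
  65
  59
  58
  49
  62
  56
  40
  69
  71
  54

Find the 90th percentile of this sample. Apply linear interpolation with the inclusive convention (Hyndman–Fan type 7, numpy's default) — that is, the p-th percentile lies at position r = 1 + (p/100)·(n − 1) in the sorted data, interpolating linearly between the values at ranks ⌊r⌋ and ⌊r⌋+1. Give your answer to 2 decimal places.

67.00

Sorted: 13, 14, 24, 25, 36, 40, 49, 52, 54, 56, 58, 59, 62, 65, 69, 71.
n = 16.
r = 1 + (90/100)·(16 − 1) = 1 + 13.5 = 14.5.
Rank 14 is 65 and rank 15 is 69.
Interpolate: 65 + 0.5·(69 − 65) = 65 + 0.5·4 = 67.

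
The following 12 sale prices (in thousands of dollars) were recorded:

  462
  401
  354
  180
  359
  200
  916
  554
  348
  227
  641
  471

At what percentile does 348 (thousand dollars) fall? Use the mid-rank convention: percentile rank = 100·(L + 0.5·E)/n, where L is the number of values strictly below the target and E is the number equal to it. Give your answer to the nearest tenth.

29.2

Sorted: 180, 200, 227, 348, 354, 359, 401, 462, 471, 554, 641, 916.
Count below 348: L = 3; count equal: E = 1; n = 12.
Percentile rank = 100·(3 + 0.5·1)/12 = 100·3.5/12 = 29.17.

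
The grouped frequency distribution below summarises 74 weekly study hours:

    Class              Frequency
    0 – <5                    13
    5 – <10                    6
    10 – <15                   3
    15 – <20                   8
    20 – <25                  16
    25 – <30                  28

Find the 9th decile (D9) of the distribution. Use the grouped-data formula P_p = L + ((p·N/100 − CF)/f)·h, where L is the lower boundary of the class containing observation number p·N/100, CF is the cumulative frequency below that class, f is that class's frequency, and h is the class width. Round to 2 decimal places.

28.68

N = 74; target position k = 90/100 · 74 = 66.6.
Cumulative frequencies: 13, 19, 22, 30, 46, 74.
Observation 66.6 falls in the class 25 – <30.
L = 25, CF = 46, f = 28, h = 5.
P90 = 25 + ((66.6 − 46)/28)·5 = 25 + 3.67857 = 28.6786.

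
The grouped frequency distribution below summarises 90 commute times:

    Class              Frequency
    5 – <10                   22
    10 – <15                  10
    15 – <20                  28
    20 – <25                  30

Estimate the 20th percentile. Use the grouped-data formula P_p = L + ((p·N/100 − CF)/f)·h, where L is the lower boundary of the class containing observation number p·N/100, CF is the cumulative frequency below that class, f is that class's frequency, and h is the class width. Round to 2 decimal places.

N = 90; target position k = 20/100 · 90 = 18.
Cumulative frequencies: 22, 32, 60, 90.
Observation 18 falls in the class 5 – <10.
L = 5, CF = 0, f = 22, h = 5.
P20 = 5 + ((18 − 0)/22)·5 = 5 + 4.09091 = 9.09091.

9.09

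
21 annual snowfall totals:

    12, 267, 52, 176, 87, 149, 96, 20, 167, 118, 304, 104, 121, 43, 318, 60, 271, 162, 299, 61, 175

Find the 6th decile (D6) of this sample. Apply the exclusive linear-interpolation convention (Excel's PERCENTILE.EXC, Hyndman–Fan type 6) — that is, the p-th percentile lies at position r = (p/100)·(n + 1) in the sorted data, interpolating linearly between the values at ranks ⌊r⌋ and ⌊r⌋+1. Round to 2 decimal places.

163.00

Sorted: 12, 20, 43, 52, 60, 61, 87, 96, 104, 118, 121, 149, 162, 167, 175, 176, 267, 271, 299, 304, 318.
n = 21.
r = (60/100)·(21 + 1) = 13.2.
Rank 13 is 162 and rank 14 is 167.
Interpolate: 162 + 0.2·(167 − 162) = 162 + 0.2·5 = 163.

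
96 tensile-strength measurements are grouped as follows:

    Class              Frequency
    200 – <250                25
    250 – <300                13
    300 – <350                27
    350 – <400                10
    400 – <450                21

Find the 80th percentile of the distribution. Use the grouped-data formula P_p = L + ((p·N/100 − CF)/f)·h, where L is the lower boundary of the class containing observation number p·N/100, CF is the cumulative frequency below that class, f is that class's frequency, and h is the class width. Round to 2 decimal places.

404.29

N = 96; target position k = 80/100 · 96 = 76.8.
Cumulative frequencies: 25, 38, 65, 75, 96.
Observation 76.8 falls in the class 400 – <450.
L = 400, CF = 75, f = 21, h = 50.
P80 = 400 + ((76.8 − 75)/21)·50 = 400 + 4.28571 = 404.286.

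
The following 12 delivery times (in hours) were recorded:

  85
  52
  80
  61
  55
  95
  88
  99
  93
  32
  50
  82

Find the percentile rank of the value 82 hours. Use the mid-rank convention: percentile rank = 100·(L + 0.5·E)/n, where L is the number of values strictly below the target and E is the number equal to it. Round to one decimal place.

54.2

Sorted: 32, 50, 52, 55, 61, 80, 82, 85, 88, 93, 95, 99.
Count below 82: L = 6; count equal: E = 1; n = 12.
Percentile rank = 100·(6 + 0.5·1)/12 = 100·6.5/12 = 54.17.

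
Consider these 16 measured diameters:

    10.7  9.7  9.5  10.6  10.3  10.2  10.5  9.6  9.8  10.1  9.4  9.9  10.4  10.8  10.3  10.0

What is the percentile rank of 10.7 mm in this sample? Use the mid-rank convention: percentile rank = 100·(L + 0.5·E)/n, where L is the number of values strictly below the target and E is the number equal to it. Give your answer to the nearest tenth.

90.6

Sorted: 9.4, 9.5, 9.6, 9.7, 9.8, 9.9, 10.0, 10.1, 10.2, 10.3, 10.3, 10.4, 10.5, 10.6, 10.7, 10.8.
Count below 10.7: L = 14; count equal: E = 1; n = 16.
Percentile rank = 100·(14 + 0.5·1)/16 = 100·14.5/16 = 90.62.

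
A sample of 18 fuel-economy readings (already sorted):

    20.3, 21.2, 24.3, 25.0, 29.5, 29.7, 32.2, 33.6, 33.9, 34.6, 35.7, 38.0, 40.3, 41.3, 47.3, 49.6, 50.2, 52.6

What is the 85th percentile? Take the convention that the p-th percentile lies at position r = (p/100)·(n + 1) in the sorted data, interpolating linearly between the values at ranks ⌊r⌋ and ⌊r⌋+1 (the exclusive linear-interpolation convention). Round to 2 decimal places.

49.69

n = 18.
r = (85/100)·(18 + 1) = 16.15.
Rank 16 is 49.6 and rank 17 is 50.2.
Interpolate: 49.6 + 0.15·(50.2 − 49.6) = 49.6 + 0.15·0.6 = 49.69.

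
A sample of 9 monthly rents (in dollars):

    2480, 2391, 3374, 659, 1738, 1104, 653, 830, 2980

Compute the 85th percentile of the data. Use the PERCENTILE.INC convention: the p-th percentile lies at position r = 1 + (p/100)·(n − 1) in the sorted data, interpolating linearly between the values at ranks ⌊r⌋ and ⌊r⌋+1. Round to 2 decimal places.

2880.00

Sorted: 653, 659, 830, 1104, 1738, 2391, 2480, 2980, 3374.
n = 9.
r = 1 + (85/100)·(9 − 1) = 1 + 6.8 = 7.8.
Rank 7 is 2480 and rank 8 is 2980.
Interpolate: 2480 + 0.8·(2980 − 2480) = 2480 + 0.8·500 = 2880.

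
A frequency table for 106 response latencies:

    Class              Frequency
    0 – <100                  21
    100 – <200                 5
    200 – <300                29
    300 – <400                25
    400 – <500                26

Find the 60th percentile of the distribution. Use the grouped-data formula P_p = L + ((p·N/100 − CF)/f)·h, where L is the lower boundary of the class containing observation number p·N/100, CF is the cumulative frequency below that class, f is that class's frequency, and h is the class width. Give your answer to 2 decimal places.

334.40

N = 106; target position k = 60/100 · 106 = 63.6.
Cumulative frequencies: 21, 26, 55, 80, 106.
Observation 63.6 falls in the class 300 – <400.
L = 300, CF = 55, f = 25, h = 100.
P60 = 300 + ((63.6 − 55)/25)·100 = 300 + 34.4 = 334.4.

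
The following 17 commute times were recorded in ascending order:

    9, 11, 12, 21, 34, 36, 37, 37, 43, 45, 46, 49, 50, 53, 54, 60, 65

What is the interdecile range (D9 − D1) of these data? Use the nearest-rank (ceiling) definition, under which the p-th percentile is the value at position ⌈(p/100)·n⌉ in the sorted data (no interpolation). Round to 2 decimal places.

49.00

n = 17.
P10: rank ⌈10/100·17⌉ = 2 → 11.
P90: rank ⌈90/100·17⌉ = 16 → 60.
Difference: 60 − 11 = 49.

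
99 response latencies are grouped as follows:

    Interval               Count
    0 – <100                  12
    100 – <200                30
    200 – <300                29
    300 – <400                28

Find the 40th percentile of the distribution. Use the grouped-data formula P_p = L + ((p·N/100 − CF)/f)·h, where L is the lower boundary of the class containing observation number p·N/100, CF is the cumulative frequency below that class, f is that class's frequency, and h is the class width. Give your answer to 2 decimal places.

192.00

N = 99; target position k = 40/100 · 99 = 39.6.
Cumulative frequencies: 12, 42, 71, 99.
Observation 39.6 falls in the class 100 – <200.
L = 100, CF = 12, f = 30, h = 100.
P40 = 100 + ((39.6 − 12)/30)·100 = 100 + 92 = 192.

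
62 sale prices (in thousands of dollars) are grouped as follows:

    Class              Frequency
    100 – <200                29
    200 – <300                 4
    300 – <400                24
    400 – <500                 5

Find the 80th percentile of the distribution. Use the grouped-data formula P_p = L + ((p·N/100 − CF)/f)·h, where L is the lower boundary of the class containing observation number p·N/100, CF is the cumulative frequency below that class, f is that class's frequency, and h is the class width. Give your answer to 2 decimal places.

369.17

N = 62; target position k = 80/100 · 62 = 49.6.
Cumulative frequencies: 29, 33, 57, 62.
Observation 49.6 falls in the class 300 – <400.
L = 300, CF = 33, f = 24, h = 100.
P80 = 300 + ((49.6 − 33)/24)·100 = 300 + 69.1667 = 369.167.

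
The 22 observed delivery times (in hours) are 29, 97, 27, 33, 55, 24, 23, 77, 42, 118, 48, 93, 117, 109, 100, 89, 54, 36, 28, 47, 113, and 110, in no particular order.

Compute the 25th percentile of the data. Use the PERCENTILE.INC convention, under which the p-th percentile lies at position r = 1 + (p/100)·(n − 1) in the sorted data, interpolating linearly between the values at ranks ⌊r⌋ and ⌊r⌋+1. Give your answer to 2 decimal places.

Sorted: 23, 24, 27, 28, 29, 33, 36, 42, 47, 48, 54, 55, 77, 89, 93, 97, 100, 109, 110, 113, 117, 118.
n = 22.
r = 1 + (25/100)·(22 − 1) = 1 + 5.25 = 6.25.
Rank 6 is 33 and rank 7 is 36.
Interpolate: 33 + 0.25·(36 − 33) = 33 + 0.25·3 = 33.75.

33.75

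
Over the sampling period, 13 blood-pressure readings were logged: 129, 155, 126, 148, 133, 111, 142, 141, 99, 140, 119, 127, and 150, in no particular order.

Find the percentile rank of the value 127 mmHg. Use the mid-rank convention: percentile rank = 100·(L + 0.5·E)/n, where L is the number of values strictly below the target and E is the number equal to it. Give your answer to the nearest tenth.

Sorted: 99, 111, 119, 126, 127, 129, 133, 140, 141, 142, 148, 150, 155.
Count below 127: L = 4; count equal: E = 1; n = 13.
Percentile rank = 100·(4 + 0.5·1)/13 = 100·4.5/13 = 34.62.

34.6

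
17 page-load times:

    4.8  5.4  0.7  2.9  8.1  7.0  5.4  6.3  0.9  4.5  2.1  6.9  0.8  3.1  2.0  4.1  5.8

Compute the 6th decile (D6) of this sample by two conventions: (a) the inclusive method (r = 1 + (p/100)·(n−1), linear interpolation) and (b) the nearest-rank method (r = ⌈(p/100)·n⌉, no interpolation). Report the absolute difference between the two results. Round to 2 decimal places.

0.24

Sorted: 0.7, 0.8, 0.9, 2.0, 2.1, 2.9, 3.1, 4.1, 4.5, 4.8, 5.4, 5.4, 5.8, 6.3, 6.9, 7.0, 8.1.
n = 17.
(a) r = 10.6; between ranks 10 (4.8) and 11 (5.4): 5.16.
(b) the nearest-rank method: rank 11 → 5.4.
|5.16 − 5.4| = 0.24.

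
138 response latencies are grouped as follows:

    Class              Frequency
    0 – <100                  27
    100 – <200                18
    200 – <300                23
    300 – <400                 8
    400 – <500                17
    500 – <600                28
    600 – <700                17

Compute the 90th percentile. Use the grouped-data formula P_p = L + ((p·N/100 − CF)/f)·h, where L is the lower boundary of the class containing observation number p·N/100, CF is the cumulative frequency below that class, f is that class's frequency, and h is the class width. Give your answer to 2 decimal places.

N = 138; target position k = 90/100 · 138 = 124.2.
Cumulative frequencies: 27, 45, 68, 76, 93, 121, 138.
Observation 124.2 falls in the class 600 – <700.
L = 600, CF = 121, f = 17, h = 100.
P90 = 600 + ((124.2 − 121)/17)·100 = 600 + 18.8235 = 618.824.

618.82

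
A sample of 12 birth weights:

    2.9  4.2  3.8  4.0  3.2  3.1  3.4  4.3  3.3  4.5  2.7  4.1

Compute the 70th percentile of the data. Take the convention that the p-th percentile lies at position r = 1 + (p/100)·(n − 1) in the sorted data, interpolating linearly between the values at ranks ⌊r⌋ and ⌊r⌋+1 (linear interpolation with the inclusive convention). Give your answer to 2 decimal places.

Sorted: 2.7, 2.9, 3.1, 3.2, 3.3, 3.4, 3.8, 4.0, 4.1, 4.2, 4.3, 4.5.
n = 12.
r = 1 + (70/100)·(12 − 1) = 1 + 7.7 = 8.7.
Rank 8 is 4.0 and rank 9 is 4.1.
Interpolate: 4.0 + 0.7·(4.1 − 4.0) = 4.0 + 0.7·0.1 = 4.07.

4.07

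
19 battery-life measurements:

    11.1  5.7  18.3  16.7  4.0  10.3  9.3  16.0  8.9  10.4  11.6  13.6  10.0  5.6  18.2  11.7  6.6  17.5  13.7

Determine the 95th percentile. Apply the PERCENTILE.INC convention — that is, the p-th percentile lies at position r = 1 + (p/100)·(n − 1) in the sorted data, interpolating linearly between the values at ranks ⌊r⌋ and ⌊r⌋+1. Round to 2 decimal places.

Sorted: 4.0, 5.6, 5.7, 6.6, 8.9, 9.3, 10.0, 10.3, 10.4, 11.1, 11.6, 11.7, 13.6, 13.7, 16.0, 16.7, 17.5, 18.2, 18.3.
n = 19.
r = 1 + (95/100)·(19 − 1) = 1 + 17.1 = 18.1.
Rank 18 is 18.2 and rank 19 is 18.3.
Interpolate: 18.2 + 0.1·(18.3 − 18.2) = 18.2 + 0.1·0.1 = 18.21.

18.21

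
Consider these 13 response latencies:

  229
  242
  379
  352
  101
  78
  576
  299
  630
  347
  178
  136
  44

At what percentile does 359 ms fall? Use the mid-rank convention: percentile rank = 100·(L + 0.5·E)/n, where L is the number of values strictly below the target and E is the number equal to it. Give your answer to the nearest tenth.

76.9

Sorted: 44, 78, 101, 136, 178, 229, 242, 299, 347, 352, 379, 576, 630.
Count below 359: L = 10; count equal: E = 0; n = 13.
Percentile rank = 100·(10 + 0.5·0)/13 = 100·10/13 = 76.92.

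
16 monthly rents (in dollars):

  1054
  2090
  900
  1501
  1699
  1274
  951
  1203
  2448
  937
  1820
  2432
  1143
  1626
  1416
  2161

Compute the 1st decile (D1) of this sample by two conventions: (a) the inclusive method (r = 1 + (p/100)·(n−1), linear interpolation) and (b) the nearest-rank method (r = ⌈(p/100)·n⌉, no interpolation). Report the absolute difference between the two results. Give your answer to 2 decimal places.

Sorted: 900, 937, 951, 1054, 1143, 1203, 1274, 1416, 1501, 1626, 1699, 1820, 2090, 2161, 2432, 2448.
n = 16.
(a) r = 2.5; between ranks 2 (937) and 3 (951): 944.
(b) the nearest-rank method: rank 2 → 937.
|944 − 937| = 7.

7.00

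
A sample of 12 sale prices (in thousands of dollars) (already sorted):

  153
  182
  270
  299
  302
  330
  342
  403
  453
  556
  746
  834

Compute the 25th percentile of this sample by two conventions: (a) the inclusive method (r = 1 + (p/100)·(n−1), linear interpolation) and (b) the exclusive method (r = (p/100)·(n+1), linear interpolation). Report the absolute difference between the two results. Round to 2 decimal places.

14.50

n = 12.
(a) r = 3.75; between ranks 3 (270) and 4 (299): 291.75.
(b) r = 3.25; between ranks 3 (270) and 4 (299): 277.25.
|291.75 − 277.25| = 14.5.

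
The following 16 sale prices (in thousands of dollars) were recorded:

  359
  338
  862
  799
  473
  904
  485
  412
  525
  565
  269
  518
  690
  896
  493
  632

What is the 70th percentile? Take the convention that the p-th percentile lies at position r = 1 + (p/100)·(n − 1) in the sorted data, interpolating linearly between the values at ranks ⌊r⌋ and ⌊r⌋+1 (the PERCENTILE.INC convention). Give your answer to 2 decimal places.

661.00

Sorted: 269, 338, 359, 412, 473, 485, 493, 518, 525, 565, 632, 690, 799, 862, 896, 904.
n = 16.
r = 1 + (70/100)·(16 − 1) = 1 + 10.5 = 11.5.
Rank 11 is 632 and rank 12 is 690.
Interpolate: 632 + 0.5·(690 − 632) = 632 + 0.5·58 = 661.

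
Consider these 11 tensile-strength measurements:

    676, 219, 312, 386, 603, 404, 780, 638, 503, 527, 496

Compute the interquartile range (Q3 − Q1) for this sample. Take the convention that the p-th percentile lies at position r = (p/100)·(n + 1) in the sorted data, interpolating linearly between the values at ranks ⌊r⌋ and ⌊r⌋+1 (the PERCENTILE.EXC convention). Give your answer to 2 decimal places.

Sorted: 219, 312, 386, 404, 496, 503, 527, 603, 638, 676, 780.
n = 11.
P25: r = 3 (integer) → 386.
P75: r = 9 (integer) → 638.
Difference: 638 − 386 = 252.

252.00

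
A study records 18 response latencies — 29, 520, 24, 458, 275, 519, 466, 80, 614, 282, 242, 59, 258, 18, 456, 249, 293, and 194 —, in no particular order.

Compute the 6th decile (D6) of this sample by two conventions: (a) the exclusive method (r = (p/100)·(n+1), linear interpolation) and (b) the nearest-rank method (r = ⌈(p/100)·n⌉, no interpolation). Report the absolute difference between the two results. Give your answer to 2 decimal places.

Sorted: 18, 24, 29, 59, 80, 194, 242, 249, 258, 275, 282, 293, 456, 458, 466, 519, 520, 614.
n = 18.
(a) r = 11.4; between ranks 11 (282) and 12 (293): 286.4.
(b) the nearest-rank method: rank 11 → 282.
|286.4 − 282| = 4.4.

4.40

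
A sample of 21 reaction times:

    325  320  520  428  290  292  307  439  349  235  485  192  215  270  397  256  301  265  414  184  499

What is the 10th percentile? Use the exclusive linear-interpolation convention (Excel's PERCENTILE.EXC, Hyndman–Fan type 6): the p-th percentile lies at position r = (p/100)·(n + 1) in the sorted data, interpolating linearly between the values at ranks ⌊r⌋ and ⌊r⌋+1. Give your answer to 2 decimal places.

Sorted: 184, 192, 215, 235, 256, 265, 270, 290, 292, 301, 307, 320, 325, 349, 397, 414, 428, 439, 485, 499, 520.
n = 21.
r = (10/100)·(21 + 1) = 2.2.
Rank 2 is 192 and rank 3 is 215.
Interpolate: 192 + 0.2·(215 − 192) = 192 + 0.2·23 = 196.6.

196.60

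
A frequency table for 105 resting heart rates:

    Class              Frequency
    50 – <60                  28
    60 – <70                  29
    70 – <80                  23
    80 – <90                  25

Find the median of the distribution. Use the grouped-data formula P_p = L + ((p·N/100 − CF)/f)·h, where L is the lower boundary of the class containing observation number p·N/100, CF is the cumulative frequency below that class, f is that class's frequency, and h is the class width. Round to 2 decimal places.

N = 105; target position k = 50/100 · 105 = 52.5.
Cumulative frequencies: 28, 57, 80, 105.
Observation 52.5 falls in the class 60 – <70.
L = 60, CF = 28, f = 29, h = 10.
P50 = 60 + ((52.5 − 28)/29)·10 = 60 + 8.44828 = 68.4483.

68.45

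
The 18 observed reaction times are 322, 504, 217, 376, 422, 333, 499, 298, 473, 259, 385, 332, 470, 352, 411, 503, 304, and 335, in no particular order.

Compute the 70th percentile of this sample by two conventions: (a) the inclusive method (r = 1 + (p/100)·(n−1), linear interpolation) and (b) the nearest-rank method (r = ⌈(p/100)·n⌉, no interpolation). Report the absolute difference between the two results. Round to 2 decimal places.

1.10

Sorted: 217, 259, 298, 304, 322, 332, 333, 335, 352, 376, 385, 411, 422, 470, 473, 499, 503, 504.
n = 18.
(a) r = 12.9; between ranks 12 (411) and 13 (422): 420.9.
(b) the nearest-rank method: rank 13 → 422.
|420.9 − 422| = 1.1.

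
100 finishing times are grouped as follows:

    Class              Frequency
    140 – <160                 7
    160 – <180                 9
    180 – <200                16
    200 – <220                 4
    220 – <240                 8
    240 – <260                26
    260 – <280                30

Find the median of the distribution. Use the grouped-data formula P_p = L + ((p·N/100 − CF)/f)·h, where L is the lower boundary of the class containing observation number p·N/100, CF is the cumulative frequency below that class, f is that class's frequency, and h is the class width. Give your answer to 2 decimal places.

N = 100; target position k = 50/100 · 100 = 50.
Cumulative frequencies: 7, 16, 32, 36, 44, 70, 100.
Observation 50 falls in the class 240 – <260.
L = 240, CF = 44, f = 26, h = 20.
P50 = 240 + ((50 − 44)/26)·20 = 240 + 4.61538 = 244.615.

244.62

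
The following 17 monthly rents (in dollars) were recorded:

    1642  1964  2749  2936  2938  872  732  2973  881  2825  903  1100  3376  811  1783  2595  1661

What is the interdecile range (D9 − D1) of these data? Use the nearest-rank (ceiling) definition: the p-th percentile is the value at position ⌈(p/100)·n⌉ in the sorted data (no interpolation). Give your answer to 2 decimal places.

2162.00

Sorted: 732, 811, 872, 881, 903, 1100, 1642, 1661, 1783, 1964, 2595, 2749, 2825, 2936, 2938, 2973, 3376.
n = 17.
P10: rank ⌈10/100·17⌉ = 2 → 811.
P90: rank ⌈90/100·17⌉ = 16 → 2973.
Difference: 2973 − 811 = 2162.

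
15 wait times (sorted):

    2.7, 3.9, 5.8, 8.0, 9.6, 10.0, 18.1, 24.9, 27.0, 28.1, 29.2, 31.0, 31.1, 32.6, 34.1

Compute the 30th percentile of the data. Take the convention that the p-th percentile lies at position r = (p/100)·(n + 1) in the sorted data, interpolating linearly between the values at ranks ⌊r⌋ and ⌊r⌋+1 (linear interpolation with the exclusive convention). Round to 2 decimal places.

9.28

n = 15.
r = (30/100)·(15 + 1) = 4.8.
Rank 4 is 8.0 and rank 5 is 9.6.
Interpolate: 8.0 + 0.8·(9.6 − 8.0) = 8.0 + 0.8·1.6 = 9.28.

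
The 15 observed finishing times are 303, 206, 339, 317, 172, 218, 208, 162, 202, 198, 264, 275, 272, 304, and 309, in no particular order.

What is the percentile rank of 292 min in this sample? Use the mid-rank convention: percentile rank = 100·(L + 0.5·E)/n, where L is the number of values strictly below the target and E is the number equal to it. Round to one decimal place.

Sorted: 162, 172, 198, 202, 206, 208, 218, 264, 272, 275, 303, 304, 309, 317, 339.
Count below 292: L = 10; count equal: E = 0; n = 15.
Percentile rank = 100·(10 + 0.5·0)/15 = 100·10/15 = 66.67.

66.7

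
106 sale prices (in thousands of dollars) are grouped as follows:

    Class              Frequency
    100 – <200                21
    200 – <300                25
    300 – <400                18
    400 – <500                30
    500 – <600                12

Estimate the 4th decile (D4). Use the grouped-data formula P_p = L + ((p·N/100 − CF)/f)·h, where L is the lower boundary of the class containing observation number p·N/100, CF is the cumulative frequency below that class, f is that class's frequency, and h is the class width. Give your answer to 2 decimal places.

N = 106; target position k = 40/100 · 106 = 42.4.
Cumulative frequencies: 21, 46, 64, 94, 106.
Observation 42.4 falls in the class 200 – <300.
L = 200, CF = 21, f = 25, h = 100.
P40 = 200 + ((42.4 − 21)/25)·100 = 200 + 85.6 = 285.6.

285.60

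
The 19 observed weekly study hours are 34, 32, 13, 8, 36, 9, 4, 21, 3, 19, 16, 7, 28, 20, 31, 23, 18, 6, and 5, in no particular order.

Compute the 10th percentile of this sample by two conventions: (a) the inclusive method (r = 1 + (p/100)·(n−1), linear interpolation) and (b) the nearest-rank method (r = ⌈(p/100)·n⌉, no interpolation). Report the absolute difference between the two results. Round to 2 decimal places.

0.80

Sorted: 3, 4, 5, 6, 7, 8, 9, 13, 16, 18, 19, 20, 21, 23, 28, 31, 32, 34, 36.
n = 19.
(a) r = 2.8; between ranks 2 (4) and 3 (5): 4.8.
(b) the nearest-rank method: rank 2 → 4.
|4.8 − 4| = 0.8.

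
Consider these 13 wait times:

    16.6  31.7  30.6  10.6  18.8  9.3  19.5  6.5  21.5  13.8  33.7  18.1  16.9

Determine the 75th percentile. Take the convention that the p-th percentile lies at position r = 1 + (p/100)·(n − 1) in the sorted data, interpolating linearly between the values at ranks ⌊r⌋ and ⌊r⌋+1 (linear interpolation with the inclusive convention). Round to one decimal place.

Sorted: 6.5, 9.3, 10.6, 13.8, 16.6, 16.9, 18.1, 18.8, 19.5, 21.5, 30.6, 31.7, 33.7.
n = 13.
r = 1 + (75/100)·(13 − 1) = 1 + 9 = 10.
r is an integer, so P75 is the value at rank 10: 21.5.

21.5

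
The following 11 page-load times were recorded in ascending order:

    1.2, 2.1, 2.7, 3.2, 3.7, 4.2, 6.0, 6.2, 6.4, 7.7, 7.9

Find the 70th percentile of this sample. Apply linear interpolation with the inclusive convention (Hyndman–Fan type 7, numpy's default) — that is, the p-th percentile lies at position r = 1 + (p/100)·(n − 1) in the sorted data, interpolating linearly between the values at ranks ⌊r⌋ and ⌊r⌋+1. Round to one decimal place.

n = 11.
r = 1 + (70/100)·(11 − 1) = 1 + 7 = 8.
r is an integer, so P70 is the value at rank 8: 6.2.

6.2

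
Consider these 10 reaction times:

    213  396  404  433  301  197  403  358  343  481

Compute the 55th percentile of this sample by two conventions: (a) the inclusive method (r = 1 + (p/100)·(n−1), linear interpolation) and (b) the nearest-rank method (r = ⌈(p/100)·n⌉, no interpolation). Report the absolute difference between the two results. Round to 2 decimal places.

Sorted: 197, 213, 301, 343, 358, 396, 403, 404, 433, 481.
n = 10.
(a) r = 5.95; between ranks 5 (358) and 6 (396): 394.1.
(b) the nearest-rank method: rank 6 → 396.
|394.1 − 396| = 1.9.

1.90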